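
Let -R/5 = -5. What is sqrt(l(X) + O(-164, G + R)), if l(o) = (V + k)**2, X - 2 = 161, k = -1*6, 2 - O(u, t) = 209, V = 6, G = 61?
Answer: 3*I*sqrt(23) ≈ 14.387*I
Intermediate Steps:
R = 25 (R = -5*(-5) = 25)
O(u, t) = -207 (O(u, t) = 2 - 1*209 = 2 - 209 = -207)
k = -6
X = 163 (X = 2 + 161 = 163)
l(o) = 0 (l(o) = (6 - 6)**2 = 0**2 = 0)
sqrt(l(X) + O(-164, G + R)) = sqrt(0 - 207) = sqrt(-207) = 3*I*sqrt(23)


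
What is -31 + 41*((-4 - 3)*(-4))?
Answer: 1117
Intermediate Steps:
-31 + 41*((-4 - 3)*(-4)) = -31 + 41*(-7*(-4)) = -31 + 41*28 = -31 + 1148 = 1117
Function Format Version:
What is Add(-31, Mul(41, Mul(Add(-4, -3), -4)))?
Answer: 1117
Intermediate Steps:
Add(-31, Mul(41, Mul(Add(-4, -3), -4))) = Add(-31, Mul(41, Mul(-7, -4))) = Add(-31, Mul(41, 28)) = Add(-31, 1148) = 1117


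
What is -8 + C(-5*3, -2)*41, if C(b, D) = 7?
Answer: 279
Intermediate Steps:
-8 + C(-5*3, -2)*41 = -8 + 7*41 = -8 + 287 = 279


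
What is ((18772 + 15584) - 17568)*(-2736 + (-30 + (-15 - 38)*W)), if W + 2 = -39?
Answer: -9955284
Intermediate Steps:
W = -41 (W = -2 - 39 = -41)
((18772 + 15584) - 17568)*(-2736 + (-30 + (-15 - 38)*W)) = ((18772 + 15584) - 17568)*(-2736 + (-30 + (-15 - 38)*(-41))) = (34356 - 17568)*(-2736 + (-30 - 53*(-41))) = 16788*(-2736 + (-30 + 2173)) = 16788*(-2736 + 2143) = 16788*(-593) = -9955284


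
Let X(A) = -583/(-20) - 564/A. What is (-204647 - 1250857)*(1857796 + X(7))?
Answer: -94638413278116/35 ≈ -2.7040e+12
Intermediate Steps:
X(A) = 583/20 - 564/A (X(A) = -583*(-1/20) - 564/A = 583/20 - 564/A)
(-204647 - 1250857)*(1857796 + X(7)) = (-204647 - 1250857)*(1857796 + (583/20 - 564/7)) = -1455504*(1857796 + (583/20 - 564*⅐)) = -1455504*(1857796 + (583/20 - 564/7)) = -1455504*(1857796 - 7199/140) = -1455504*260084241/140 = -94638413278116/35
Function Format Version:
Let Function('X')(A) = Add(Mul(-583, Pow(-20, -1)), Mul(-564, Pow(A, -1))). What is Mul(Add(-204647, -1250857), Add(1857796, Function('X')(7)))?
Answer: Rational(-94638413278116, 35) ≈ -2.7040e+12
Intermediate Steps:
Function('X')(A) = Add(Rational(583, 20), Mul(-564, Pow(A, -1))) (Function('X')(A) = Add(Mul(-583, Rational(-1, 20)), Mul(-564, Pow(A, -1))) = Add(Rational(583, 20), Mul(-564, Pow(A, -1))))
Mul(Add(-204647, -1250857), Add(1857796, Function('X')(7))) = Mul(Add(-204647, -1250857), Add(1857796, Add(Rational(583, 20), Mul(-564, Pow(7, -1))))) = Mul(-1455504, Add(1857796, Add(Rational(583, 20), Mul(-564, Rational(1, 7))))) = Mul(-1455504, Add(1857796, Add(Rational(583, 20), Rational(-564, 7)))) = Mul(-1455504, Add(1857796, Rational(-7199, 140))) = Mul(-1455504, Rational(260084241, 140)) = Rational(-94638413278116, 35)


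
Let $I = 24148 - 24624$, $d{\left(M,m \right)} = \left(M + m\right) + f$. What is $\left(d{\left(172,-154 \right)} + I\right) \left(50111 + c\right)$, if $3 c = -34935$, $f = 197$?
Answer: $-10039626$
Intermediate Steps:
$d{\left(M,m \right)} = 197 + M + m$ ($d{\left(M,m \right)} = \left(M + m\right) + 197 = 197 + M + m$)
$I = -476$
$c = -11645$ ($c = \frac{1}{3} \left(-34935\right) = -11645$)
$\left(d{\left(172,-154 \right)} + I\right) \left(50111 + c\right) = \left(\left(197 + 172 - 154\right) - 476\right) \left(50111 - 11645\right) = \left(215 - 476\right) 38466 = \left(-261\right) 38466 = -10039626$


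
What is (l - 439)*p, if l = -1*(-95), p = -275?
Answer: 94600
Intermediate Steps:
l = 95
(l - 439)*p = (95 - 439)*(-275) = -344*(-275) = 94600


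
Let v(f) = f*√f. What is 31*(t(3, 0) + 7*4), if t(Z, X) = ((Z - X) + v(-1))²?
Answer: 1116 - 186*I ≈ 1116.0 - 186.0*I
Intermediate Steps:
v(f) = f^(3/2)
t(Z, X) = (Z - I - X)² (t(Z, X) = ((Z - X) + (-1)^(3/2))² = ((Z - X) - I)² = (Z - I - X)²)
31*(t(3, 0) + 7*4) = 31*((3 - I - 1*0)² + 7*4) = 31*((3 - I + 0)² + 28) = 31*((3 - I)² + 28) = 31*(28 + (3 - I)²) = 868 + 31*(3 - I)²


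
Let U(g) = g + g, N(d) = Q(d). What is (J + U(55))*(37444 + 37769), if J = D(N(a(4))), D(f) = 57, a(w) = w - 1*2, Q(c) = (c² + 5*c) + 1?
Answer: 12560571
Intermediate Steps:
Q(c) = 1 + c² + 5*c
a(w) = -2 + w (a(w) = w - 2 = -2 + w)
N(d) = 1 + d² + 5*d
U(g) = 2*g
J = 57
(J + U(55))*(37444 + 37769) = (57 + 2*55)*(37444 + 37769) = (57 + 110)*75213 = 167*75213 = 12560571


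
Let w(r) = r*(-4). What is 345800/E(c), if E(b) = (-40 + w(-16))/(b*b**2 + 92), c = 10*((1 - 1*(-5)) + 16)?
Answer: 153421258900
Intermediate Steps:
c = 220 (c = 10*((1 + 5) + 16) = 10*(6 + 16) = 10*22 = 220)
w(r) = -4*r
E(b) = 24/(92 + b**3) (E(b) = (-40 - 4*(-16))/(b*b**2 + 92) = (-40 + 64)/(b**3 + 92) = 24/(92 + b**3))
345800/E(c) = 345800/((24/(92 + 220**3))) = 345800/((24/(92 + 10648000))) = 345800/((24/10648092)) = 345800/((24*(1/10648092))) = 345800/(2/887341) = 345800*(887341/2) = 153421258900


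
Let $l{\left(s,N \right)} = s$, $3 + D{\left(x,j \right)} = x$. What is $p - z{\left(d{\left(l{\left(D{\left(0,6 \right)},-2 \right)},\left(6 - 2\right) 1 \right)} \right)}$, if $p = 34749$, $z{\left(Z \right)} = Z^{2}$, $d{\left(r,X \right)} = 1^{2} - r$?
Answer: $34733$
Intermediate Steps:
$D{\left(x,j \right)} = -3 + x$
$d{\left(r,X \right)} = 1 - r$
$p - z{\left(d{\left(l{\left(D{\left(0,6 \right)},-2 \right)},\left(6 - 2\right) 1 \right)} \right)} = 34749 - \left(1 - \left(-3 + 0\right)\right)^{2} = 34749 - \left(1 - -3\right)^{2} = 34749 - \left(1 + 3\right)^{2} = 34749 - 4^{2} = 34749 - 16 = 34733$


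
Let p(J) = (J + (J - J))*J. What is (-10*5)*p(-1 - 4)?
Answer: -1250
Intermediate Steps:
p(J) = J² (p(J) = (J + 0)*J = J*J = J²)
(-10*5)*p(-1 - 4) = (-10*5)*(-1 - 4)² = -50*(-5)² = -50*25 = -1250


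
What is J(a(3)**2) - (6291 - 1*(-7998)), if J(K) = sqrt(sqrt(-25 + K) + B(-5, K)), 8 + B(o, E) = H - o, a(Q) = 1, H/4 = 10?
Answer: -14289 + sqrt(37 + 2*I*sqrt(6)) ≈ -14283.0 + 0.40182*I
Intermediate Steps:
H = 40 (H = 4*10 = 40)
B(o, E) = 32 - o (B(o, E) = -8 + (40 - o) = 32 - o)
J(K) = sqrt(37 + sqrt(-25 + K)) (J(K) = sqrt(sqrt(-25 + K) + (32 - 1*(-5))) = sqrt(sqrt(-25 + K) + (32 + 5)) = sqrt(sqrt(-25 + K) + 37) = sqrt(37 + sqrt(-25 + K)))
J(a(3)**2) - (6291 - 1*(-7998)) = sqrt(37 + sqrt(-25 + 1**2)) - (6291 - 1*(-7998)) = sqrt(37 + sqrt(-25 + 1)) - (6291 + 7998) = sqrt(37 + sqrt(-24)) - 1*14289 = sqrt(37 + 2*I*sqrt(6)) - 14289 = -14289 + sqrt(37 + 2*I*sqrt(6))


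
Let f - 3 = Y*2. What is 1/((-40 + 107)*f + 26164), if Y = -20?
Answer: 1/23685 ≈ 4.2221e-5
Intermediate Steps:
f = -37 (f = 3 - 20*2 = 3 - 40 = -37)
1/((-40 + 107)*f + 26164) = 1/((-40 + 107)*(-37) + 26164) = 1/(67*(-37) + 26164) = 1/(-2479 + 26164) = 1/23685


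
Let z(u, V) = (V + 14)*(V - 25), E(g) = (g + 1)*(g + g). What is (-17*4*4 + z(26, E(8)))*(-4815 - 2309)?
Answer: -132007720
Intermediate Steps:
E(g) = 2*g*(1 + g) (E(g) = (1 + g)*(2*g) = 2*g*(1 + g))
z(u, V) = (-25 + V)*(14 + V) (z(u, V) = (14 + V)*(-25 + V) = (-25 + V)*(14 + V))
(-17*4*4 + z(26, E(8)))*(-4815 - 2309) = (-17*4*4 + (-350 + (2*8*(1 + 8))**2 - 22*8*(1 + 8)))*(-4815 - 2309) = (-68*4 + (-350 + (2*8*9)**2 - 22*8*9))*(-7124) = (-272 + (-350 + 144**2 - 11*144))*(-7124) = (-272 + (-350 + 20736 - 1584))*(-7124) = (-272 + 18802)*(-7124) = 18530*(-7124) = -132007720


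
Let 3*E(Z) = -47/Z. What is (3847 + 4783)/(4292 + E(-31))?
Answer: 802590/399203 ≈ 2.0105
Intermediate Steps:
E(Z) = -47/(3*Z) (E(Z) = (-47/Z)/3 = -47/(3*Z))
(3847 + 4783)/(4292 + E(-31)) = (3847 + 4783)/(4292 - 47/3/(-31)) = 8630/(4292 - 47/3*(-1/31)) = 8630/(4292 + 47/93) = 8630/(399203/93) = 8630*(93/399203) = 802590/399203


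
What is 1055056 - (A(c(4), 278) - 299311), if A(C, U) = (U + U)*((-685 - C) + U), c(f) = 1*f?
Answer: 1582883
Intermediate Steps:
c(f) = f
A(C, U) = 2*U*(-685 + U - C) (A(C, U) = (2*U)*(-685 + U - C) = 2*U*(-685 + U - C))
1055056 - (A(c(4), 278) - 299311) = 1055056 - (2*278*(-685 + 278 - 1*4) - 299311) = 1055056 - (2*278*(-685 + 278 - 4) - 299311) = 1055056 - (2*278*(-411) - 299311) = 1055056 - (-228516 - 299311) = 1055056 - 1*(-527827) = 1055056 + 527827 = 1582883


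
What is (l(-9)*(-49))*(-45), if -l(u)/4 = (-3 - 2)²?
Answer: -220500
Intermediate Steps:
l(u) = -100 (l(u) = -4*(-3 - 2)² = -4*(-5)² = -4*25 = -100)
(l(-9)*(-49))*(-45) = -100*(-49)*(-45) = 4900*(-45) = -220500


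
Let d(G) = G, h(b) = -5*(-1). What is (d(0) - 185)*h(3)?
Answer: -925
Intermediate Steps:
h(b) = 5
(d(0) - 185)*h(3) = (0 - 185)*5 = -185*5 = -925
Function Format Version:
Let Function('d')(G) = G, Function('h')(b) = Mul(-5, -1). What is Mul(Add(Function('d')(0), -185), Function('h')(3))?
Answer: -925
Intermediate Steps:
Function('h')(b) = 5
Mul(Add(Function('d')(0), -185), Function('h')(3)) = Mul(Add(0, -185), 5) = Mul(-185, 5) = -925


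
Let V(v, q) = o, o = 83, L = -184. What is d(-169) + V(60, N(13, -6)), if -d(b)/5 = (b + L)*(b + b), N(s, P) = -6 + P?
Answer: -596487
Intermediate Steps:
d(b) = -10*b*(-184 + b) (d(b) = -5*(b - 184)*(b + b) = -5*(-184 + b)*2*b = -10*b*(-184 + b))
V(v, q) = 83
d(-169) + V(60, N(13, -6)) = 10*(-169)*(184 - 1*(-169)) + 83 = 10*(-169)*(184 + 169) + 83 = 10*(-169)*353 + 83 = -596570 + 83 = -596487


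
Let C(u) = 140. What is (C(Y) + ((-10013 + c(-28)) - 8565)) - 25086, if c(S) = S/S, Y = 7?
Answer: -43523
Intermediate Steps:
c(S) = 1
(C(Y) + ((-10013 + c(-28)) - 8565)) - 25086 = (140 + ((-10013 + 1) - 8565)) - 25086 = (140 + (-10012 - 8565)) - 25086 = (140 - 18577) - 25086 = -18437 - 25086 = -43523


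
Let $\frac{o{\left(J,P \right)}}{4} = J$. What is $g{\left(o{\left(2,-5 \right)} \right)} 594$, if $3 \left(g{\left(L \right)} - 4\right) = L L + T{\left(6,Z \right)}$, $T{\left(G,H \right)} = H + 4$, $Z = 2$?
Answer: $16236$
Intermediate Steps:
$o{\left(J,P \right)} = 4 J$
$T{\left(G,H \right)} = 4 + H$
$g{\left(L \right)} = 6 + \frac{L^{2}}{3}$ ($g{\left(L \right)} = 4 + \frac{L L + \left(4 + 2\right)}{3} = 4 + \frac{L^{2} + 6}{3} = 4 + \frac{6 + L^{2}}{3} = 4 + \left(2 + \frac{L^{2}}{3}\right) = 6 + \frac{L^{2}}{3}$)
$g{\left(o{\left(2,-5 \right)} \right)} 594 = \left(6 + \frac{\left(4 \cdot 2\right)^{2}}{3}\right) 594 = \left(6 + \frac{8^{2}}{3}\right) 594 = \left(6 + \frac{1}{3} \cdot 64\right) 594 = \left(6 + \frac{64}{3}\right) 594 = \frac{82}{3} \cdot 594 = 16236$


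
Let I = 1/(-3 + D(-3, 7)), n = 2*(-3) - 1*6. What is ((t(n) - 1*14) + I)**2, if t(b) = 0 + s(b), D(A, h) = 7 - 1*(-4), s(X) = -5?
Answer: 22801/64 ≈ 356.27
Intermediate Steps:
n = -12 (n = -6 - 6 = -12)
D(A, h) = 11 (D(A, h) = 7 + 4 = 11)
t(b) = -5 (t(b) = 0 - 5 = -5)
I = 1/8 (I = 1/(-3 + 11) = 1/8 ≈ 0.12500)
((t(n) - 1*14) + I)**2 = ((-5 - 1*14) + 1/8)**2 = ((-5 - 14) + 1/8)**2 = (-19 + 1/8)**2 = (-151/8)**2 = 22801/64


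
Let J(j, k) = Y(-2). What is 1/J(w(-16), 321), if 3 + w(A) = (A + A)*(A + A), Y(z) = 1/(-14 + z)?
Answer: -16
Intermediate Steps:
w(A) = -3 + 4*A**2 (w(A) = -3 + (A + A)*(A + A) = -3 + (2*A)*(2*A) = -3 + 4*A**2)
J(j, k) = -1/16 (J(j, k) = 1/(-14 - 2) = 1/(-16) = -1/16)
1/J(w(-16), 321) = 1/(-1/16) = -16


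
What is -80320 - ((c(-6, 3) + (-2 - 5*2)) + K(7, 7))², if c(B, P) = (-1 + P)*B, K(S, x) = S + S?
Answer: -80420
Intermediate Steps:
K(S, x) = 2*S
c(B, P) = B*(-1 + P)
-80320 - ((c(-6, 3) + (-2 - 5*2)) + K(7, 7))² = -80320 - ((-6*(-1 + 3) + (-2 - 5*2)) + 2*7)² = -80320 - ((-6*2 + (-2 - 10)) + 14)² = -80320 - ((-12 - 12) + 14)² = -80320 - (-24 + 14)² = -80320 - 1*(-10)² = -80320 - 1*100 = -80320 - 100 = -80420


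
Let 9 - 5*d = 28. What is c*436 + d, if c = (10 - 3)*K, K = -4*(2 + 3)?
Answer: -305219/5 ≈ -61044.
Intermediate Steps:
K = -20 (K = -4*5 = -20)
d = -19/5 (d = 9/5 - ⅕*28 = 9/5 - 28/5 = -19/5 ≈ -3.8000)
c = -140 (c = (10 - 3)*(-20) = 7*(-20) = -140)
c*436 + d = -140*436 - 19/5 = -61040 - 19/5 = -305219/5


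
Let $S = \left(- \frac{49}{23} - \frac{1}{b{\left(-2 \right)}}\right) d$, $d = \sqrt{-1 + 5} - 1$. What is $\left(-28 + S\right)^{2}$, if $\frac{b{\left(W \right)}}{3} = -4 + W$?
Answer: $\frac{155027401}{171396} \approx 904.5$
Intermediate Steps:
$b{\left(W \right)} = -12 + 3 W$ ($b{\left(W \right)} = 3 \left(-4 + W\right) = -12 + 3 W$)
$d = 1$ ($d = \sqrt{4} - 1 = 2 - 1 = 1$)
$S = - \frac{859}{414}$ ($S = \left(- \frac{49}{23} - \frac{1}{-12 + 3 \left(-2\right)}\right) 1 = \left(\left(-49\right) \frac{1}{23} - \frac{1}{-12 - 6}\right) 1 = \left(- \frac{49}{23} - \frac{1}{-18}\right) 1 = \left(- \frac{49}{23} - - \frac{1}{18}\right) 1 = \left(- \frac{49}{23} + \frac{1}{18}\right) 1 = \left(- \frac{859}{414}\right) 1 = - \frac{859}{414} \approx -2.0749$)
$\left(-28 + S\right)^{2} = \left(-28 - \frac{859}{414}\right)^{2} = \left(- \frac{12451}{414}\right)^{2} = \frac{155027401}{171396}$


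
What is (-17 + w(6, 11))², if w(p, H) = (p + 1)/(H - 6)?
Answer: 6084/25 ≈ 243.36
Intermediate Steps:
w(p, H) = (1 + p)/(-6 + H)
(-17 + w(6, 11))² = (-17 + (1 + 6)/(-6 + 11))² = (-17 + 7/5)² = (-78/5)² = 6084/25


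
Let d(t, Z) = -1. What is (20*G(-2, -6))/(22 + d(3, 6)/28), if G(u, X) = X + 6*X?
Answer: -1568/41 ≈ -38.244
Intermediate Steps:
G(u, X) = 7*X
(20*G(-2, -6))/(22 + d(3, 6)/28) = (20*(7*(-6)))/(22 - 1/28) = (20*(-42))/(22 - 1*1/28) = -840/(22 - 1/28) = -840/615/28 = -840*28/615 = -1568/41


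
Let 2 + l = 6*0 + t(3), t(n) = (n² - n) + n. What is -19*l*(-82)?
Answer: 10906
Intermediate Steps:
t(n) = n²
l = 7 (l = -2 + (6*0 + 3²) = -2 + (0 + 9) = -2 + 9 = 7)
-19*l*(-82) = -19*7*(-82) = -133*(-82) = 10906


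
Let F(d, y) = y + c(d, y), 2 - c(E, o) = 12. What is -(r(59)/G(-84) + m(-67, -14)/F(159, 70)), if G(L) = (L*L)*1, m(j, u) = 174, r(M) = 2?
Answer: -51161/17640 ≈ -2.9003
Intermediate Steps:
c(E, o) = -10 (c(E, o) = 2 - 1*12 = 2 - 12 = -10)
G(L) = L² (G(L) = L²*1 = L²)
F(d, y) = -10 + y (F(d, y) = y - 10 = -10 + y)
-(r(59)/G(-84) + m(-67, -14)/F(159, 70)) = -(2/((-84)²) + 174/(-10 + 70)) = -(2/7056 + 174/60) = -(2*(1/7056) + 174*(1/60)) = -(1/3528 + 29/10) = -1*51161/17640 = -51161/17640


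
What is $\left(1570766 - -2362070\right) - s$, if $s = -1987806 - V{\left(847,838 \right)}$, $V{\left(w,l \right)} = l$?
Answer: $5921480$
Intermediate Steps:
$s = -1988644$ ($s = -1987806 - 838 = -1988644$)
$\left(1570766 - -2362070\right) - s = \left(1570766 - -2362070\right) - -1988644 = \left(1570766 + 2362070\right) + 1988644 = 3932836 + 1988644 = 5921480$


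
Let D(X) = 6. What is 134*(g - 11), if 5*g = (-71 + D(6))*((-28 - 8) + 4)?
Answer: 54270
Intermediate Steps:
g = 416 (g = ((-71 + 6)*((-28 - 8) + 4))/5 = (-65*(-36 + 4))/5 = (-65*(-32))/5 = (⅕)*2080 = 416)
134*(g - 11) = 134*(416 - 11) = 134*405 = 54270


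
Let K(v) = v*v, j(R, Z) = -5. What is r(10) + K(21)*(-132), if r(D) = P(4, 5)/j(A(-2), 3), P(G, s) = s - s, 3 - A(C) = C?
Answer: -58212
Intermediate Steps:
A(C) = 3 - C
P(G, s) = 0
K(v) = v²
r(D) = 0 (r(D) = 0/(-5) = 0*(-⅕) = 0)
r(10) + K(21)*(-132) = 0 + 21²*(-132) = 0 + 441*(-132) = 0 - 58212 = -58212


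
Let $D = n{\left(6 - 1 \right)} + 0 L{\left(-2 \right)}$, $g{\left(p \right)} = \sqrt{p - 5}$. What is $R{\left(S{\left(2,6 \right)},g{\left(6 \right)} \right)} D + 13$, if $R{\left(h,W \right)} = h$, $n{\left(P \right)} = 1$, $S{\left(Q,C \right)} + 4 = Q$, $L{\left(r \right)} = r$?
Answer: $11$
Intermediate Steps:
$g{\left(p \right)} = \sqrt{-5 + p}$
$S{\left(Q,C \right)} = -4 + Q$
$D = 1$ ($D = 1 + 0 \left(-2\right) = 1 + 0 = 1$)
$R{\left(S{\left(2,6 \right)},g{\left(6 \right)} \right)} D + 13 = \left(-4 + 2\right) 1 + 13 = \left(-2\right) 1 + 13 = -2 + 13 = 11$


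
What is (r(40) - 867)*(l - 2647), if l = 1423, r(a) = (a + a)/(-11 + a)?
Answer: 30677112/29 ≈ 1.0578e+6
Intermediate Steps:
r(a) = 2*a/(-11 + a) (r(a) = (2*a)/(-11 + a) = 2*a/(-11 + a))
(r(40) - 867)*(l - 2647) = (2*40/(-11 + 40) - 867)*(1423 - 2647) = (2*40/29 - 867)*(-1224) = (2*40*(1/29) - 867)*(-1224) = (80/29 - 867)*(-1224) = -25063/29*(-1224) = 30677112/29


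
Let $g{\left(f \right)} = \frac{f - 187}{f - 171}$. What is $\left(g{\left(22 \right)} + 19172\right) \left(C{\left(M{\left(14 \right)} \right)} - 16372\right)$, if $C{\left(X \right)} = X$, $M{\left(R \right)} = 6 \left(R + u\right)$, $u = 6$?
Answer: $- \frac{46428599836}{149} \approx -3.116 \cdot 10^{8}$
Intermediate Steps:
$g{\left(f \right)} = \frac{-187 + f}{-171 + f}$
$M{\left(R \right)} = 36 + 6 R$ ($M{\left(R \right)} = 6 \left(R + 6\right) = 6 \left(6 + R\right) = 36 + 6 R$)
$\left(g{\left(22 \right)} + 19172\right) \left(C{\left(M{\left(14 \right)} \right)} - 16372\right) = \left(\frac{-187 + 22}{-171 + 22} + 19172\right) \left(\left(36 + 6 \cdot 14\right) - 16372\right) = \left(\frac{1}{-149} \left(-165\right) + 19172\right) \left(\left(36 + 84\right) - 16372\right) = \left(\left(- \frac{1}{149}\right) \left(-165\right) + 19172\right) \left(120 - 16372\right) = \left(\frac{165}{149} + 19172\right) \left(-16252\right) = \frac{2856793}{149} \left(-16252\right) = - \frac{46428599836}{149}$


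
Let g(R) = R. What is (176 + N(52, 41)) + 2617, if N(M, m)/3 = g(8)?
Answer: 2817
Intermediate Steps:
N(M, m) = 24 (N(M, m) = 3*8 = 24)
(176 + N(52, 41)) + 2617 = (176 + 24) + 2617 = 200 + 2617 = 2817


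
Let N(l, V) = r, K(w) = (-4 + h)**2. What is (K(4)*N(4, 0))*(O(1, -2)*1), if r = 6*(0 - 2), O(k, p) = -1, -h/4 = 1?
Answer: 768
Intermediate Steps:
h = -4 (h = -4*1 = -4)
K(w) = 64 (K(w) = (-4 - 4)**2 = (-8)**2 = 64)
r = -12 (r = 6*(-2) = -12)
N(l, V) = -12
(K(4)*N(4, 0))*(O(1, -2)*1) = (64*(-12))*(-1*1) = -768*(-1) = 768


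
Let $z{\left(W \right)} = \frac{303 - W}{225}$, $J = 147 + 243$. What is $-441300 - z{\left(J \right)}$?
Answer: $- \frac{33097471}{75} \approx -4.413 \cdot 10^{5}$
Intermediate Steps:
$J = 390$
$z{\left(W \right)} = \frac{101}{75} - \frac{W}{225}$ ($z{\left(W \right)} = \left(303 - W\right) \frac{1}{225} = \frac{101}{75} - \frac{W}{225}$)
$-441300 - z{\left(J \right)} = -441300 - \left(\frac{101}{75} - \frac{26}{15}\right) = -441300 - - \frac{29}{75} = -441300 + \frac{29}{75} = - \frac{33097471}{75}$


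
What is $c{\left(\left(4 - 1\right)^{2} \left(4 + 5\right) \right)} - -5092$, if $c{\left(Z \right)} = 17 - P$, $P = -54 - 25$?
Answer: $5188$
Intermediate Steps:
$P = -79$
$c{\left(Z \right)} = 96$ ($c{\left(Z \right)} = 17 - -79 = 17 + 79 = 96$)
$c{\left(\left(4 - 1\right)^{2} \left(4 + 5\right) \right)} - -5092 = 96 - -5092 = 96 + 5092 = 5188$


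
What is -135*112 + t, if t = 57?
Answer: -15063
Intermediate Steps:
-135*112 + t = -135*112 + 57 = -15120 + 57 = -15063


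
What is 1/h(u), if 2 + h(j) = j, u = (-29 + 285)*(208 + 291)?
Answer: 1/127742 ≈ 7.8283e-6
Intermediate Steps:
u = 127744 (u = 256*499 = 127744)
h(j) = -2 + j
1/h(u) = 1/(-2 + 127744) = 1/127742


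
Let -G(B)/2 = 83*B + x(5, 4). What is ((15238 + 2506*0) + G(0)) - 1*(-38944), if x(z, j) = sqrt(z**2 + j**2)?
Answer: 54182 - 2*sqrt(41) ≈ 54169.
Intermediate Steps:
x(z, j) = sqrt(j**2 + z**2)
G(B) = -166*B - 2*sqrt(41) (G(B) = -2*(83*B + sqrt(4**2 + 5**2)) = -2*(83*B + sqrt(16 + 25)) = -2*(83*B + sqrt(41)) = -2*(sqrt(41) + 83*B) = -166*B - 2*sqrt(41))
((15238 + 2506*0) + G(0)) - 1*(-38944) = ((15238 + 2506*0) + (-166*0 - 2*sqrt(41))) - 1*(-38944) = ((15238 + 0) + (0 - 2*sqrt(41))) + 38944 = (15238 - 2*sqrt(41)) + 38944 = 54182 - 2*sqrt(41)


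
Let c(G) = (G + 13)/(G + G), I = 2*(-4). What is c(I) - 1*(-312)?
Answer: 4987/16 ≈ 311.69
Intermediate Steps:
I = -8
c(G) = (13 + G)/(2*G) (c(G) = (13 + G)/((2*G)) = (13 + G)*(1/(2*G)) = (13 + G)/(2*G))
c(I) - 1*(-312) = (½)*(13 - 8)/(-8) - 1*(-312) = (½)*(-⅛)*5 + 312 = -5/16 + 312 = 4987/16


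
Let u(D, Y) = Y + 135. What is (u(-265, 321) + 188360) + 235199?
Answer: 424015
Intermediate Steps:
u(D, Y) = 135 + Y
(u(-265, 321) + 188360) + 235199 = ((135 + 321) + 188360) + 235199 = (456 + 188360) + 235199 = 188816 + 235199 = 424015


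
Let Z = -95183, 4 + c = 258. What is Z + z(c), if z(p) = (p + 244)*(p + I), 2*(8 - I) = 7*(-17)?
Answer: 64924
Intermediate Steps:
c = 254 (c = -4 + 258 = 254)
I = 135/2 (I = 8 - 7*(-17)/2 = 8 - ½*(-119) = 8 + 119/2 = 135/2 ≈ 67.500)
z(p) = (244 + p)*(135/2 + p) (z(p) = (p + 244)*(p + 135/2) = (244 + p)*(135/2 + p))
Z + z(c) = -95183 + (16470 + 254² + (623/2)*254) = -95183 + (16470 + 64516 + 79121) = -95183 + 160107 = 64924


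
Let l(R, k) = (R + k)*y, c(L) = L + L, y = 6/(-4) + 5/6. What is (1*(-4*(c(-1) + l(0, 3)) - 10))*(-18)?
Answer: -108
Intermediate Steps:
y = -⅔ (y = 6*(-¼) + 5*(⅙) = -3/2 + ⅚ = -⅔ ≈ -0.66667)
c(L) = 2*L
l(R, k) = -2*R/3 - 2*k/3 (l(R, k) = (R + k)*(-⅔) = -2*R/3 - 2*k/3)
(1*(-4*(c(-1) + l(0, 3)) - 10))*(-18) = (1*(-4*(2*(-1) + (-⅔*0 - ⅔*3)) - 10))*(-18) = (1*(-4*(-2 + (0 - 2)) - 10))*(-18) = (1*(-4*(-2 - 2) - 10))*(-18) = (1*(-4*(-4) - 10))*(-18) = (1*(16 - 10))*(-18) = (1*6)*(-18) = 6*(-18) = -108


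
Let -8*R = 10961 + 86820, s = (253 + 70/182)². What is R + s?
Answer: 70278499/1352 ≈ 51981.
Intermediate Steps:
s = 10850436/169 (s = (253 + 70*(1/182))² = (253 + 5/13)² = (3294/13)² = 10850436/169 ≈ 64204.)
R = -97781/8 (R = -(10961 + 86820)/8 = -⅛*97781 = -97781/8 ≈ -12223.)
R + s = -97781/8 + 10850436/169 = 70278499/1352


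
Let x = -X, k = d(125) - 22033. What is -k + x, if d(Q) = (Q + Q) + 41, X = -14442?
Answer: 36184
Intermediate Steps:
d(Q) = 41 + 2*Q (d(Q) = 2*Q + 41 = 41 + 2*Q)
k = -21742 (k = (41 + 2*125) - 22033 = (41 + 250) - 22033 = 291 - 22033 = -21742)
x = 14442 (x = -1*(-14442) = 14442)
-k + x = -1*(-21742) + 14442 = 21742 + 14442 = 36184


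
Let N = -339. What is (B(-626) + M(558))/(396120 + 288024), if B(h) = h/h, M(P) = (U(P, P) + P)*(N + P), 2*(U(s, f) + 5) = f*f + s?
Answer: 34276567/684144 ≈ 50.101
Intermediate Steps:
U(s, f) = -5 + s/2 + f²/2 (U(s, f) = -5 + (f*f + s)/2 = -5 + (f² + s)/2 = -5 + (s + f²)/2 = -5 + (s/2 + f²/2) = -5 + s/2 + f²/2)
M(P) = (-339 + P)*(-5 + P²/2 + 3*P/2) (M(P) = ((-5 + P/2 + P²/2) + P)*(-339 + P) = (-5 + P²/2 + 3*P/2)*(-339 + P) = (-339 + P)*(-5 + P²/2 + 3*P/2))
B(h) = 1
(B(-626) + M(558))/(396120 + 288024) = (1 + (1695 + (½)*558³ - 168*558² - 1027/2*558))/(396120 + 288024) = (1 + (1695 + (½)*173741112 - 168*311364 - 286533))/684144 = (1 + (1695 + 86870556 - 52309152 - 286533))*(1/684144) = (1 + 34276566)*(1/684144) = 34276567*(1/684144) = 34276567/684144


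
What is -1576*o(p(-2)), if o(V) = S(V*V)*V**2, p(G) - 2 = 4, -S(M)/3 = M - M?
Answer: 0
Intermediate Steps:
S(M) = 0 (S(M) = -3*(M - M) = -3*0 = 0)
p(G) = 6 (p(G) = 2 + 4 = 6)
o(V) = 0 (o(V) = 0*V**2 = 0)
-1576*o(p(-2)) = -1576*0 = 0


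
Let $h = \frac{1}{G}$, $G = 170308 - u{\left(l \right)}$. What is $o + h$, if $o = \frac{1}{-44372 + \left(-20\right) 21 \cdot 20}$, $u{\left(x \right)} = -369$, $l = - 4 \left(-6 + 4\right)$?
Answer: $- \frac{117905}{9006966644} \approx -1.309 \cdot 10^{-5}$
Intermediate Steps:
$l = 8$ ($l = \left(-4\right) \left(-2\right) = 8$)
$G = 170677$ ($G = 170308 - -369 = 170308 + 369 = 170677$)
$o = - \frac{1}{52772}$ ($o = \frac{1}{-44372 - 8400} = \frac{1}{-52772} = - \frac{1}{52772} \approx -1.8949 \cdot 10^{-5}$)
$h = \frac{1}{170677} \approx 5.859 \cdot 10^{-6}$
$o + h = - \frac{1}{52772} + \frac{1}{170677} = - \frac{117905}{9006966644}$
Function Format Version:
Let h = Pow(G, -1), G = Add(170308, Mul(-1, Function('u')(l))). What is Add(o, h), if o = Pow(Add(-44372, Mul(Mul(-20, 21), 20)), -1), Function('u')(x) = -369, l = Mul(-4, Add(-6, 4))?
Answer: Rational(-117905, 9006966644) ≈ -1.3090e-5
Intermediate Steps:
l = 8 (l = Mul(-4, -2) = 8)
G = 170677 (G = Add(170308, Mul(-1, -369)) = Add(170308, 369) = 170677)
o = Rational(-1, 52772) (o = Pow(Add(-44372, Mul(-420, 20)), -1) = Pow(Add(-44372, -8400), -1) = Pow(-52772, -1) = Rational(-1, 52772) ≈ -1.8949e-5)
h = Rational(1, 170677) (h = Pow(170677, -1) = Rational(1, 170677) ≈ 5.8590e-6)
Add(o, h) = Add(Rational(-1, 52772), Rational(1, 170677)) = Rational(-117905, 9006966644)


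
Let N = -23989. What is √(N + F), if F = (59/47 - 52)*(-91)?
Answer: 4*I*√2674441/47 ≈ 139.18*I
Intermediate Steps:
F = 217035/47 (F = (59*(1/47) - 52)*(-91) = (59/47 - 52)*(-91) = -2385/47*(-91) = 217035/47 ≈ 4617.8)
√(N + F) = √(-23989 + 217035/47) = √(-910448/47) = 4*I*√2674441/47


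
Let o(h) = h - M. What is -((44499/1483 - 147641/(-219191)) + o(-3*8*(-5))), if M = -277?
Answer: -139021652353/325060253 ≈ -427.68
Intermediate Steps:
o(h) = 277 + h (o(h) = h - 1*(-277) = h + 277 = 277 + h)
-((44499/1483 - 147641/(-219191)) + o(-3*8*(-5))) = -((44499/1483 - 147641/(-219191)) + (277 - 3*8*(-5))) = -((44499*(1/1483) - 147641*(-1/219191)) + (277 - 24*(-5))) = -((44499/1483 + 147641/219191) + (277 + 120)) = -(9972731912/325060253 + 397) = -1*139021652353/325060253 = -139021652353/325060253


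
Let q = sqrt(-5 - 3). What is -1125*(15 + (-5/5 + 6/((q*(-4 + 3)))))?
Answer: -15750 - 3375*I*sqrt(2)/2 ≈ -15750.0 - 2386.5*I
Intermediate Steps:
q = 2*I*sqrt(2) (q = sqrt(-8) = 2*I*sqrt(2) ≈ 2.8284*I)
-1125*(15 + (-5/5 + 6/((q*(-4 + 3))))) = -1125*(15 + (-5/5 + 6/(((2*I*sqrt(2))*(-4 + 3))))) = -1125*(15 + (-5*1/5 + 6/(((2*I*sqrt(2))*(-1))))) = -1125*(15 + (-1 + 6/((-2*I*sqrt(2))))) = -1125*(15 + (-1 + 6*(I*sqrt(2)/4))) = -1125*(15 + (-1 + 3*I*sqrt(2)/2)) = -1125*(14 + 3*I*sqrt(2)/2) = -15750 - 3375*I*sqrt(2)/2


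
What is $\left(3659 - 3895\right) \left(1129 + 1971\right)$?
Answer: $-731600$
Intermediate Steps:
$\left(3659 - 3895\right) \left(1129 + 1971\right) = \left(-236\right) 3100 = -731600$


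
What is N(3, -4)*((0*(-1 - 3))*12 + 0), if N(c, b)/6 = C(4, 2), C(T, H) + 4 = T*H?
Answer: 0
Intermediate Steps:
C(T, H) = -4 + H*T (C(T, H) = -4 + T*H = -4 + H*T)
N(c, b) = 24 (N(c, b) = 6*(-4 + 2*4) = 6*(-4 + 8) = 6*4 = 24)
N(3, -4)*((0*(-1 - 3))*12 + 0) = 24*((0*(-1 - 3))*12 + 0) = 24*((0*(-4))*12 + 0) = 24*(0*12 + 0) = 24*(0 + 0) = 24*0 = 0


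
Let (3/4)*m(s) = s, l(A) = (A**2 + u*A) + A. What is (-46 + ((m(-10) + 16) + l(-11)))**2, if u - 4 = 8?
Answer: 38416/9 ≈ 4268.4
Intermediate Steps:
u = 12 (u = 4 + 8 = 12)
l(A) = A**2 + 13*A (l(A) = (A**2 + 12*A) + A = A**2 + 13*A)
m(s) = 4*s/3
(-46 + ((m(-10) + 16) + l(-11)))**2 = (-46 + (((4/3)*(-10) + 16) - 11*(13 - 11)))**2 = (-46 + ((-40/3 + 16) - 11*2))**2 = (-46 + (8/3 - 22))**2 = (-46 - 58/3)**2 = (-196/3)**2 = 38416/9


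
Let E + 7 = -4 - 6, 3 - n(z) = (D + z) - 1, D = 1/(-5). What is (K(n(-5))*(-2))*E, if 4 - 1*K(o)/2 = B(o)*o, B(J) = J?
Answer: -137088/25 ≈ -5483.5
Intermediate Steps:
D = -⅕ ≈ -0.20000
n(z) = 21/5 - z (n(z) = 3 - ((-⅕ + z) - 1) = 3 - (-6/5 + z) = 3 + (6/5 - z) = 21/5 - z)
E = -17 (E = -7 + (-4 - 6) = -7 - 10 = -17)
K(o) = 8 - 2*o² (K(o) = 8 - 2*o*o = 8 - 2*o²)
(K(n(-5))*(-2))*E = ((8 - 2*(21/5 - 1*(-5))²)*(-2))*(-17) = ((8 - 2*(21/5 + 5)²)*(-2))*(-17) = ((8 - 2*(46/5)²)*(-2))*(-17) = ((8 - 2*2116/25)*(-2))*(-17) = ((8 - 4232/25)*(-2))*(-17) = -4032/25*(-2)*(-17) = (8064/25)*(-17) = -137088/25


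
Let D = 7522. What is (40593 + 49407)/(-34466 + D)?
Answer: -5625/1684 ≈ -3.3403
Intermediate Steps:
(40593 + 49407)/(-34466 + D) = (40593 + 49407)/(-34466 + 7522) = 90000/(-26944) = 90000*(-1/26944) = -5625/1684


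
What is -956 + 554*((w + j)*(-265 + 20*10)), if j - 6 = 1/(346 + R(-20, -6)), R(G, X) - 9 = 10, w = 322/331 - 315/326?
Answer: -856050315665/3938569 ≈ -2.1735e+5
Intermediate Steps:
w = 707/107906 (w = 322*(1/331) - 315*1/326 = 322/331 - 315/326 = 707/107906 ≈ 0.0065520)
R(G, X) = 19 (R(G, X) = 9 + 10 = 19)
j = 2191/365 (j = 6 + 1/(346 + 19) = 6 + 1/365 = 2191/365 ≈ 6.0027)
-956 + 554*((w + j)*(-265 + 20*10)) = -956 + 554*((707/107906 + 2191/365)*(-265 + 20*10)) = -956 + 554*(236680101*(-265 + 200)/39385690) = -956 + 554*((236680101/39385690)*(-65)) = -956 + 554*(-3076841313/7877138) = -956 - 852285043701/3938569 = -856050315665/3938569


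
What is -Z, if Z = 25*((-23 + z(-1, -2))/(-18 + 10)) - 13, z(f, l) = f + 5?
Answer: -371/8 ≈ -46.375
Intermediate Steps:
z(f, l) = 5 + f
Z = 371/8 (Z = 25*((-23 + (5 - 1))/(-18 + 10)) - 13 = 25*((-23 + 4)/(-8)) - 13 = 25*(-19*(-1/8)) - 13 = 25*(19/8) - 13 = 475/8 - 13 = 371/8 ≈ 46.375)
-Z = -1*371/8 = -371/8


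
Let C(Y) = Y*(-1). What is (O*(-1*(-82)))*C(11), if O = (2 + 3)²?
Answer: -22550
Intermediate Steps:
O = 25 (O = 5² = 25)
C(Y) = -Y
(O*(-1*(-82)))*C(11) = (25*(-1*(-82)))*(-1*11) = (25*82)*(-11) = 2050*(-11) = -22550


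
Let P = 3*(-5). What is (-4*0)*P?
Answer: 0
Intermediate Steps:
P = -15
(-4*0)*P = -4*0*(-15) = 0*(-15) = 0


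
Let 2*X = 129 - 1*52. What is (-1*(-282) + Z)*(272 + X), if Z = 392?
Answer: 209277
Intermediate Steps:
X = 77/2 (X = (129 - 1*52)/2 = (129 - 52)/2 = (½)*77 = 77/2 ≈ 38.500)
(-1*(-282) + Z)*(272 + X) = (-1*(-282) + 392)*(272 + 77/2) = (282 + 392)*(621/2) = 674*(621/2) = 209277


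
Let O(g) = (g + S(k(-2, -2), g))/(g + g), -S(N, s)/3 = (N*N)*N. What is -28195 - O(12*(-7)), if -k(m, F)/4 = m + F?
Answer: -395761/14 ≈ -28269.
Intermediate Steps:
k(m, F) = -4*F - 4*m (k(m, F) = -4*(m + F) = -4*(F + m) = -4*F - 4*m)
S(N, s) = -3*N³ (S(N, s) = -3*N*N*N = -3*N²*N = -3*N³)
O(g) = (-12288 + g)/(2*g) (O(g) = (g - 3*(-4*(-2) - 4*(-2))³)/(g + g) = (g - 3*(8 + 8)³)/((2*g)) = (g - 3*16³)*(1/(2*g)) = (g - 3*4096)*(1/(2*g)) = (g - 12288)*(1/(2*g)) = (-12288 + g)*(1/(2*g)) = (-12288 + g)/(2*g))
-28195 - O(12*(-7)) = -28195 - (-12288 + 12*(-7))/(2*(12*(-7))) = -28195 - (-12288 - 84)/(2*(-84)) = -28195 - (-1)*(-12372)/(2*84) = -28195 - 1*1031/14 = -28195 - 1031/14 = -395761/14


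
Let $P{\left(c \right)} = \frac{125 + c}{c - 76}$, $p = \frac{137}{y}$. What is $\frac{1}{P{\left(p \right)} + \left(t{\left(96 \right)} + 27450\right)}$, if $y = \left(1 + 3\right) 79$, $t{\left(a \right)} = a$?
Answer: $\frac{23879}{657731297} \approx 3.6305 \cdot 10^{-5}$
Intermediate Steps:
$y = 316$ ($y = 4 \cdot 79 = 316$)
$p = \frac{137}{316} \approx 0.43354$
$P{\left(c \right)} = \frac{125 + c}{-76 + c}$
$\frac{1}{P{\left(p \right)} + \left(t{\left(96 \right)} + 27450\right)} = \frac{1}{\frac{125 + \frac{137}{316}}{-76 + \frac{137}{316}} + \left(96 + 27450\right)} = \frac{1}{\frac{1}{- \frac{23879}{316}} \cdot \frac{39637}{316} + 27546} = \frac{1}{\left(- \frac{316}{23879}\right) \frac{39637}{316} + 27546} = \frac{1}{- \frac{39637}{23879} + 27546} = \frac{1}{\frac{657731297}{23879}} = \frac{23879}{657731297}$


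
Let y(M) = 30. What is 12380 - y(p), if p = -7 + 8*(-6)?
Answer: 12350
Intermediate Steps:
p = -55 (p = -7 - 48 = -55)
12380 - y(p) = 12380 - 1*30 = 12380 - 30 = 12350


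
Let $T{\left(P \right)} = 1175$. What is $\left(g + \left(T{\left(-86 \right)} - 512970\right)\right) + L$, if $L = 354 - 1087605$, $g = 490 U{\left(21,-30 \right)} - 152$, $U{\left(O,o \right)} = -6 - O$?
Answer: $-1612428$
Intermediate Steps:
$g = -13382$ ($g = 490 \left(-6 - 21\right) - 152 = 490 \left(-27\right) - 152 = -13230 - 152 = -13382$)
$L = -1087251$
$\left(g + \left(T{\left(-86 \right)} - 512970\right)\right) + L = \left(-13382 + \left(1175 - 512970\right)\right) - 1087251 = \left(-13382 - 511795\right) - 1087251 = -525177 - 1087251 = -1612428$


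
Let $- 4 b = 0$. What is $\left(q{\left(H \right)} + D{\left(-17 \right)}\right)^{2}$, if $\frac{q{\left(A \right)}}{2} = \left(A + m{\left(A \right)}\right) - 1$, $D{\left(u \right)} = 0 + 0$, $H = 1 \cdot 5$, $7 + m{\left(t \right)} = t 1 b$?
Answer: $36$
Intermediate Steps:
$b = 0$ ($b = \left(- \frac{1}{4}\right) 0 = 0$)
$m{\left(t \right)} = -7$ ($m{\left(t \right)} = -7 + t 1 \cdot 0 = -7 + t 0 = -7 + 0 = -7$)
$H = 5$
$D{\left(u \right)} = 0$
$q{\left(A \right)} = -16 + 2 A$ ($q{\left(A \right)} = 2 \left(\left(A - 7\right) - 1\right) = 2 \left(\left(-7 + A\right) - 1\right) = 2 \left(-8 + A\right) = -16 + 2 A$)
$\left(q{\left(H \right)} + D{\left(-17 \right)}\right)^{2} = \left(\left(-16 + 2 \cdot 5\right) + 0\right)^{2} = \left(\left(-16 + 10\right) + 0\right)^{2} = \left(-6 + 0\right)^{2} = \left(-6\right)^{2} = 36$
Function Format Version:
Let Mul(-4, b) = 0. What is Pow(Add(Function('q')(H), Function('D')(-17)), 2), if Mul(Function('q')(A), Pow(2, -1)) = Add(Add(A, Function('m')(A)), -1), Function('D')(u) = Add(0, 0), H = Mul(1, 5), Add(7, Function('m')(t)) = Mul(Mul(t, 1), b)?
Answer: 36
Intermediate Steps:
b = 0 (b = Mul(Rational(-1, 4), 0) = 0)
Function('m')(t) = -7 (Function('m')(t) = Add(-7, Mul(Mul(t, 1), 0)) = Add(-7, Mul(t, 0)) = Add(-7, 0) = -7)
H = 5
Function('D')(u) = 0
Function('q')(A) = Add(-16, Mul(2, A)) (Function('q')(A) = Mul(2, Add(Add(A, -7), -1)) = Mul(2, Add(Add(-7, A), -1)) = Mul(2, Add(-8, A)) = Add(-16, Mul(2, A)))
Pow(Add(Function('q')(H), Function('D')(-17)), 2) = Pow(Add(Add(-16, Mul(2, 5)), 0), 2) = Pow(Add(Add(-16, 10), 0), 2) = Pow(Add(-6, 0), 2) = Pow(-6, 2) = 36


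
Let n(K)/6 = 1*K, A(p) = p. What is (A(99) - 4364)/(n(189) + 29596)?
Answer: -853/6146 ≈ -0.13879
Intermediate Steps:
n(K) = 6*K (n(K) = 6*(1*K) = 6*K)
(A(99) - 4364)/(n(189) + 29596) = (99 - 4364)/(6*189 + 29596) = -4265/(1134 + 29596) = -4265/30730 = -4265*1/30730 = -853/6146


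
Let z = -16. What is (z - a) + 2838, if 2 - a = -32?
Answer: 2788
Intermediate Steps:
a = 34 (a = 2 - 1*(-32) = 2 + 32 = 34)
(z - a) + 2838 = (-16 - 1*34) + 2838 = (-16 - 34) + 2838 = -50 + 2838 = 2788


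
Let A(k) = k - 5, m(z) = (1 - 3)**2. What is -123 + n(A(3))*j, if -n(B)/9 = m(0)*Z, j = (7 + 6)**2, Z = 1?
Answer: -6207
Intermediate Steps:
m(z) = 4 (m(z) = (-2)**2 = 4)
A(k) = -5 + k
j = 169 (j = 13**2 = 169)
n(B) = -36
-123 + n(A(3))*j = -123 - 36*169 = -123 - 6084 = -6207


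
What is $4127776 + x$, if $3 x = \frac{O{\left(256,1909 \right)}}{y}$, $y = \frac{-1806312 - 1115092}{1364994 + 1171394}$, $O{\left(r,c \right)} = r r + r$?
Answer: $\frac{9002457478304}{2191053} \approx 4.1087 \cdot 10^{6}$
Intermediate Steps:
$O{\left(r,c \right)} = r + r^{2}$ ($O{\left(r,c \right)} = r^{2} + r = r + r^{2}$)
$y = - \frac{730351}{634097}$ ($y = - \frac{2921404}{2536388} = \left(-2921404\right) \frac{1}{2536388} = - \frac{730351}{634097} \approx -1.1518$)
$x = - \frac{41718509824}{2191053}$ ($x = \frac{256 \left(1 + 256\right) \frac{1}{- \frac{730351}{634097}}}{3} = \frac{256 \cdot 257 \left(- \frac{634097}{730351}\right)}{3} = \frac{65792 \left(- \frac{634097}{730351}\right)}{3} = \frac{1}{3} \left(- \frac{41718509824}{730351}\right) = - \frac{41718509824}{2191053} \approx -19040.0$)
$4127776 + x = 4127776 - \frac{41718509824}{2191053} = \frac{9002457478304}{2191053}$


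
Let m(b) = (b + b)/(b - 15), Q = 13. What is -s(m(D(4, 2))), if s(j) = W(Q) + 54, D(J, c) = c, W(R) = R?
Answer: -67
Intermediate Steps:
m(b) = 2*b/(-15 + b) (m(b) = (2*b)/(-15 + b) = 2*b/(-15 + b))
s(j) = 67 (s(j) = 13 + 54 = 67)
-s(m(D(4, 2))) = -1*67 = -67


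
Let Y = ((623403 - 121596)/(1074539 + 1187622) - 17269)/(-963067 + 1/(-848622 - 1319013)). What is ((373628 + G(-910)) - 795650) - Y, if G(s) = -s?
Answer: -994337474695106215930121/2361218470041317953 ≈ -4.2111e+5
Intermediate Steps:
Y = 42339066730106385/2361218470041317953 (Y = (501807/2262161 - 17269)/(-963067 + 1/(-2167635)) = (501807*(1/2262161) - 17269)/(-963067 - 1/2167635) = (501807/2262161 - 17269)/(-2087577736546/2167635) = -39064756502/2262161*(-2167635/2087577736546) = 42339066730106385/2361218470041317953 ≈ 0.017931)
((373628 + G(-910)) - 795650) - Y = ((373628 - 1*(-910)) - 795650) - 1*42339066730106385/2361218470041317953 = ((373628 + 910) - 795650) - 42339066730106385/2361218470041317953 = (374538 - 795650) - 42339066730106385/2361218470041317953 = -421112 - 42339066730106385/2361218470041317953 = -994337474695106215930121/2361218470041317953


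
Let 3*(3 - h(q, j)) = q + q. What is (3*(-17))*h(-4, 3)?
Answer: -289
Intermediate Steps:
h(q, j) = 3 - 2*q/3 (h(q, j) = 3 - (q + q)/3 = 3 - 2*q/3)
(3*(-17))*h(-4, 3) = (3*(-17))*(3 - 2/3*(-4)) = -51*(3 + 8/3) = -51*17/3 = -289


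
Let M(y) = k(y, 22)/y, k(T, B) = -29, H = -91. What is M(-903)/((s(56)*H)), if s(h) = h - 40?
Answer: -29/1314768 ≈ -2.2057e-5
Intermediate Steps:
s(h) = -40 + h
M(y) = -29/y
M(-903)/((s(56)*H)) = (-29/(-903))/(((-40 + 56)*(-91))) = (-29*(-1/903))/((16*(-91))) = (29/903)/(-1456) = (29/903)*(-1/1456) = -29/1314768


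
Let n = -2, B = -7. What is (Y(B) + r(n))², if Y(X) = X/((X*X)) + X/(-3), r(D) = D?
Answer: 16/441 ≈ 0.036281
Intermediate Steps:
Y(X) = 1/X - X/3 (Y(X) = X/(X²) + X*(-⅓) = X/X² - X/3 = 1/X - X/3)
(Y(B) + r(n))² = ((1/(-7) - ⅓*(-7)) - 2)² = ((-⅐ + 7/3) - 2)² = (46/21 - 2)² = (4/21)² = 16/441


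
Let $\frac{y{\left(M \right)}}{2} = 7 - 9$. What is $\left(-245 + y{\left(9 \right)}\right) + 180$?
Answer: $-69$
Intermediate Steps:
$y{\left(M \right)} = -4$ ($y{\left(M \right)} = 2 \left(7 - 9\right) = 2 \left(-2\right) = -4$)
$\left(-245 + y{\left(9 \right)}\right) + 180 = \left(-245 - 4\right) + 180 = -249 + 180 = -69$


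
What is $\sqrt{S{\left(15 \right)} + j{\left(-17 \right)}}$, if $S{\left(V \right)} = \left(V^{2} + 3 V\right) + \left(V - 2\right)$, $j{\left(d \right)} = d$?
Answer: $\sqrt{266} \approx 16.31$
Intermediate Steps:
$S{\left(V \right)} = -2 + V^{2} + 4 V$ ($S{\left(V \right)} = \left(V^{2} + 3 V\right) + \left(-2 + V\right) = -2 + V^{2} + 4 V$)
$\sqrt{S{\left(15 \right)} + j{\left(-17 \right)}} = \sqrt{\left(-2 + 15^{2} + 4 \cdot 15\right) - 17} = \sqrt{\left(-2 + 225 + 60\right) - 17} = \sqrt{283 - 17} = \sqrt{266}$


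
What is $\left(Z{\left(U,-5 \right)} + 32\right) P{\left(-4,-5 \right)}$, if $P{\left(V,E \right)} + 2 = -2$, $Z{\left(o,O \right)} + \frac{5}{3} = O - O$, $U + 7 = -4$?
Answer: $- \frac{364}{3} \approx -121.33$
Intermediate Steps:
$U = -11$ ($U = -7 - 4 = -11$)
$Z{\left(o,O \right)} = - \frac{5}{3}$ ($Z{\left(o,O \right)} = - \frac{5}{3} + \left(O - O\right) = - \frac{5}{3} + 0 = - \frac{5}{3}$)
$P{\left(V,E \right)} = -4$ ($P{\left(V,E \right)} = -2 - 2 = -4$)
$\left(Z{\left(U,-5 \right)} + 32\right) P{\left(-4,-5 \right)} = \left(- \frac{5}{3} + 32\right) \left(-4\right) = \frac{91}{3} \left(-4\right) = - \frac{364}{3}$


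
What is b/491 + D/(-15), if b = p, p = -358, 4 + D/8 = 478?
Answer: -622414/2455 ≈ -253.53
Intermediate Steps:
D = 3792 (D = -32 + 8*478 = -32 + 3824 = 3792)
b = -358
b/491 + D/(-15) = -358/491 + 3792/(-15) = -358*1/491 + 3792*(-1/15) = -358/491 - 1264/5 = -622414/2455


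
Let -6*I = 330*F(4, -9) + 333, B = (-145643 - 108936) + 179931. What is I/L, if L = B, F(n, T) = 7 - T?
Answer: 1871/149296 ≈ 0.012532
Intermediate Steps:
B = -74648 (B = -254579 + 179931 = -74648)
L = -74648
I = -1871/2 (I = -(330*(7 - 1*(-9)) + 333)/6 = -(330*(7 + 9) + 333)/6 = -(330*16 + 333)/6 = -(5280 + 333)/6 = -1/6*5613 = -1871/2 ≈ -935.50)
I/L = -1871/2/(-74648) = -1871/2*(-1/74648) = 1871/149296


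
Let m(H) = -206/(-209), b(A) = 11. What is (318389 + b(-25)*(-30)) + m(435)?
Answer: 66474537/209 ≈ 3.1806e+5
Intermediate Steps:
m(H) = 206/209 (m(H) = -206*(-1/209) = 206/209)
(318389 + b(-25)*(-30)) + m(435) = (318389 + 11*(-30)) + 206/209 = (318389 - 330) + 206/209 = 318059 + 206/209 = 66474537/209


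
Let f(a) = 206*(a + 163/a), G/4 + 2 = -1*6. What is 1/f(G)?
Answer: -16/122261 ≈ -0.00013087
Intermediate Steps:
G = -32 (G = -8 + 4*(-1*6) = -8 + 4*(-6) = -8 - 24 = -32)
f(a) = 206*a + 33578/a
1/f(G) = 1/(206*(-32) + 33578/(-32)) = 1/(-6592 + 33578*(-1/32)) = 1/(-6592 - 16789/16) = 1/(-122261/16) = -16/122261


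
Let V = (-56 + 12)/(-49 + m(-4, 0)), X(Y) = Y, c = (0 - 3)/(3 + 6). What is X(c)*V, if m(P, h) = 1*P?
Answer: -44/159 ≈ -0.27673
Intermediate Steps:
c = -1/3 (c = -3/9 = -3*1/9 = -1/3 ≈ -0.33333)
m(P, h) = P
V = 44/53 (V = (-56 + 12)/(-49 - 4) = -44/(-53) = -44*(-1/53) = 44/53 ≈ 0.83019)
X(c)*V = -1/3*44/53 = -44/159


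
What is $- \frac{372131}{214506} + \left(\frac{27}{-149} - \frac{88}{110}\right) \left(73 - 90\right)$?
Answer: $\frac{2388428467}{159806970} \approx 14.946$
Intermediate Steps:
$- \frac{372131}{214506} + \left(\frac{27}{-149} - \frac{88}{110}\right) \left(73 - 90\right) = \left(-372131\right) \frac{1}{214506} + \left(27 \left(- \frac{1}{149}\right) - \frac{4}{5}\right) \left(-17\right) = - \frac{372131}{214506} + \left(- \frac{27}{149} - \frac{4}{5}\right) \left(-17\right) = - \frac{372131}{214506} - - \frac{12427}{745} = - \frac{372131}{214506} + \frac{12427}{745} = \frac{2388428467}{159806970}$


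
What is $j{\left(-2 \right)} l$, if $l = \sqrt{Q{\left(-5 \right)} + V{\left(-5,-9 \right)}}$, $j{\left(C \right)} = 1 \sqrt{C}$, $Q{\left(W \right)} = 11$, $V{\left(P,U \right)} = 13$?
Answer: $4 i \sqrt{3} \approx 6.9282 i$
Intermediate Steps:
$j{\left(C \right)} = \sqrt{C}$
$l = 2 \sqrt{6}$ ($l = \sqrt{11 + 13} = \sqrt{24} = 2 \sqrt{6} \approx 4.899$)
$j{\left(-2 \right)} l = \sqrt{-2} \cdot 2 \sqrt{6} = i \sqrt{2} \cdot 2 \sqrt{6} = 4 i \sqrt{3}$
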